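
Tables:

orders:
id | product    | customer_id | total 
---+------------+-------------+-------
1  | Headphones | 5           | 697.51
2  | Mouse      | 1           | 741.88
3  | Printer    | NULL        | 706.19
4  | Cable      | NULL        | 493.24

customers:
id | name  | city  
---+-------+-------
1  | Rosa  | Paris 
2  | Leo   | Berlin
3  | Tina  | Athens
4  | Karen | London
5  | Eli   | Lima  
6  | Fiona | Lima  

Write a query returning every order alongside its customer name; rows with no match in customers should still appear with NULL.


LEFT JOIN keeps every row from orders (the left table); where customer_id has no match in customers, the customer columns become NULL. Walk through each order:
  - order 1 (Headphones): customer_id=5 -> matches Eli
  - order 2 (Mouse): customer_id=1 -> matches Rosa
  - order 3 (Printer): customer_id=NULL, no match -> kept with NULL
  - order 4 (Cable): customer_id=NULL, no match -> kept with NULL
All 4 rows appear; 2 have NULL customer.

SQL:
SELECT a.product, b.name AS customer
FROM orders a
LEFT JOIN customers b ON a.customer_id = b.id

Result:
product    | customer
-----------+---------
Headphones | Eli     
Mouse      | Rosa    
Printer    | NULL    
Cable      | NULL    


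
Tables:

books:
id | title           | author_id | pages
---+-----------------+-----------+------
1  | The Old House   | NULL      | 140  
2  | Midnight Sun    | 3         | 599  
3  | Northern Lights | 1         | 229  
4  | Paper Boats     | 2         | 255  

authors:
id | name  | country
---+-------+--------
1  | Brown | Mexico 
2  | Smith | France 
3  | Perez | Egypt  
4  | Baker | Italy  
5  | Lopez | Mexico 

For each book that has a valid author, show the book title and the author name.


INNER JOIN keeps only books rows whose author_id matches an id in authors. Walk through each book:
  - book 1 (The Old House): author_id=NULL, no match -> dropped
  - book 2 (Midnight Sun): author_id=3 -> matches Perez
  - book 3 (Northern Lights): author_id=1 -> matches Brown
  - book 4 (Paper Boats): author_id=2 -> matches Smith
So 1 of 4 rows is dropped.

SQL:
SELECT a.title, b.name AS author
FROM books a
INNER JOIN authors b ON a.author_id = b.id

Result:
title           | author
----------------+-------
Midnight Sun    | Perez 
Northern Lights | Brown 
Paper Boats     | Smith 


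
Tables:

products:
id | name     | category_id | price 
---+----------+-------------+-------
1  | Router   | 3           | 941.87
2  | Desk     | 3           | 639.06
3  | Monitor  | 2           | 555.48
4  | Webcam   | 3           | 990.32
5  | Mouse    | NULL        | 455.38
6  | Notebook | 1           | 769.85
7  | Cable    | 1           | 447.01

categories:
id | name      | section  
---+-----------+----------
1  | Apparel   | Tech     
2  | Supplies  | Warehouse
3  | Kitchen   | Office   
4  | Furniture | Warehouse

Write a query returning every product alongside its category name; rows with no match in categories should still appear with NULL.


LEFT JOIN keeps every row from products (the left table); where category_id has no match in categories, the category columns become NULL. Walk through each product:
  - product 1 (Router): category_id=3 -> matches Kitchen
  - product 2 (Desk): category_id=3 -> matches Kitchen
  - product 3 (Monitor): category_id=2 -> matches Supplies
  - product 4 (Webcam): category_id=3 -> matches Kitchen
  - product 5 (Mouse): category_id=NULL, no match -> kept with NULL
  - product 6 (Notebook): category_id=1 -> matches Apparel
  - product 7 (Cable): category_id=1 -> matches Apparel
All 7 rows appear; 1 has NULL category.

SQL:
SELECT a.name, b.name AS category
FROM products a
LEFT JOIN categories b ON a.category_id = b.id

Result:
name     | category
---------+---------
Router   | Kitchen 
Desk     | Kitchen 
Monitor  | Supplies
Webcam   | Kitchen 
Mouse    | NULL    
Notebook | Apparel 
Cable    | Apparel 


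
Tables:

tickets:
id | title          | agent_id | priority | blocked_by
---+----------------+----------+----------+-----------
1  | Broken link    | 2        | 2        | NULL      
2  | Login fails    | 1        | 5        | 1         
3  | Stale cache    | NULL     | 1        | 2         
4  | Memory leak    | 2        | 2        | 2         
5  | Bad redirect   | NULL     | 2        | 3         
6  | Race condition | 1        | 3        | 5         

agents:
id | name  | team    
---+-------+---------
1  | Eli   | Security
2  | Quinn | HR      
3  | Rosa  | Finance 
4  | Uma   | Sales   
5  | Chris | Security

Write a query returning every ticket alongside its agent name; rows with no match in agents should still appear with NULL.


LEFT JOIN keeps every row from tickets (the left table); where agent_id has no match in agents, the agent columns become NULL. Walk through each ticket:
  - ticket 1 (Broken link): agent_id=2 -> matches Quinn
  - ticket 2 (Login fails): agent_id=1 -> matches Eli
  - ticket 3 (Stale cache): agent_id=NULL, no match -> kept with NULL
  - ticket 4 (Memory leak): agent_id=2 -> matches Quinn
  - ticket 5 (Bad redirect): agent_id=NULL, no match -> kept with NULL
  - ticket 6 (Race condition): agent_id=1 -> matches Eli
All 6 rows appear; 2 have NULL agent.

SQL:
SELECT a.title, b.name AS agent
FROM tickets a
LEFT JOIN agents b ON a.agent_id = b.id

Result:
title          | agent
---------------+------
Broken link    | Quinn
Login fails    | Eli  
Stale cache    | NULL 
Memory leak    | Quinn
Bad redirect   | NULL 
Race condition | Eli  


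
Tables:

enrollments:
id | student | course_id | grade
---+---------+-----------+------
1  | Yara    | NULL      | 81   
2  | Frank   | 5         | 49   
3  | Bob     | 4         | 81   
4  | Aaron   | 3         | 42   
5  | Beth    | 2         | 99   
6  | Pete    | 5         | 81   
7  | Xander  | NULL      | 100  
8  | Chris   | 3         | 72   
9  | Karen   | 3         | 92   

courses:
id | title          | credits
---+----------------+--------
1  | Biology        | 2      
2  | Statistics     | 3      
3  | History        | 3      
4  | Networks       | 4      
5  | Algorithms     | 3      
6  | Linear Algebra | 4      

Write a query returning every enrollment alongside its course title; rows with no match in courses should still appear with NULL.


LEFT JOIN keeps every row from enrollments (the left table); where course_id has no match in courses, the course columns become NULL. Walk through each enrollment:
  - enrollment 1 (Yara): course_id=NULL, no match -> kept with NULL
  - enrollment 2 (Frank): course_id=5 -> matches Algorithms
  - enrollment 3 (Bob): course_id=4 -> matches Networks
  - enrollment 4 (Aaron): course_id=3 -> matches History
  - enrollment 5 (Beth): course_id=2 -> matches Statistics
  - enrollment 6 (Pete): course_id=5 -> matches Algorithms
  - enrollment 7 (Xander): course_id=NULL, no match -> kept with NULL
  - enrollment 8 (Chris): course_id=3 -> matches History
  - enrollment 9 (Karen): course_id=3 -> matches History
All 9 rows appear; 2 have NULL course.

SQL:
SELECT a.student, b.title AS course
FROM enrollments a
LEFT JOIN courses b ON a.course_id = b.id

Result:
student | course    
--------+-----------
Yara    | NULL      
Frank   | Algorithms
Bob     | Networks  
Aaron   | History   
Beth    | Statistics
Pete    | Algorithms
Xander  | NULL      
Chris   | History   
Karen   | History   


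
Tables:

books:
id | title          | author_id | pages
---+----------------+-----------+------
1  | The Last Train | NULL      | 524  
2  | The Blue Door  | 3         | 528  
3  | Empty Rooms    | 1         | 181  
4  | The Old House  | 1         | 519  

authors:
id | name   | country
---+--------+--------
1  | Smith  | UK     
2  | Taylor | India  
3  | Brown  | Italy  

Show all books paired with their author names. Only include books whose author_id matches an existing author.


INNER JOIN keeps only books rows whose author_id matches an id in authors. Walk through each book:
  - book 1 (The Last Train): author_id=NULL, no match -> dropped
  - book 2 (The Blue Door): author_id=3 -> matches Brown
  - book 3 (Empty Rooms): author_id=1 -> matches Smith
  - book 4 (The Old House): author_id=1 -> matches Smith
So 1 of 4 rows is dropped.

SQL:
SELECT a.title, b.name AS author
FROM books a
INNER JOIN authors b ON a.author_id = b.id

Result:
title         | author
--------------+-------
The Blue Door | Brown 
Empty Rooms   | Smith 
The Old House | Smith 


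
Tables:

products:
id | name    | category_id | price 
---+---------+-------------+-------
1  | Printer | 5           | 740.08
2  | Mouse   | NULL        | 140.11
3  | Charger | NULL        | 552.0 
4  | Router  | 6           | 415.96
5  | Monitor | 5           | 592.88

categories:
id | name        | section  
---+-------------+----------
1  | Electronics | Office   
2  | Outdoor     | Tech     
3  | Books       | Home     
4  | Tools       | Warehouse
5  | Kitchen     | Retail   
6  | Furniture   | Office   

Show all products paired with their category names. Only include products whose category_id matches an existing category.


INNER JOIN keeps only products rows whose category_id matches an id in categories. Walk through each product:
  - product 1 (Printer): category_id=5 -> matches Kitchen
  - product 2 (Mouse): category_id=NULL, no match -> dropped
  - product 3 (Charger): category_id=NULL, no match -> dropped
  - product 4 (Router): category_id=6 -> matches Furniture
  - product 5 (Monitor): category_id=5 -> matches Kitchen
So 2 of 5 rows are dropped.

SQL:
SELECT a.name, b.name AS category
FROM products a
INNER JOIN categories b ON a.category_id = b.id

Result:
name    | category 
--------+----------
Printer | Kitchen  
Router  | Furniture
Monitor | Kitchen  


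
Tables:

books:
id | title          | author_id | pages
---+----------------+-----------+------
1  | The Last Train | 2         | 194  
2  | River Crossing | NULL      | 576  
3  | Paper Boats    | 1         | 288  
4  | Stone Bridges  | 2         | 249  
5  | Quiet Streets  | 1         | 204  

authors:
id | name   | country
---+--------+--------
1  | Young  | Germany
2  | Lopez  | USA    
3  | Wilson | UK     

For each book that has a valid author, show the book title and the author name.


INNER JOIN keeps only books rows whose author_id matches an id in authors. Walk through each book:
  - book 1 (The Last Train): author_id=2 -> matches Lopez
  - book 2 (River Crossing): author_id=NULL, no match -> dropped
  - book 3 (Paper Boats): author_id=1 -> matches Young
  - book 4 (Stone Bridges): author_id=2 -> matches Lopez
  - book 5 (Quiet Streets): author_id=1 -> matches Young
So 1 of 5 rows is dropped.

SQL:
SELECT a.title, b.name AS author
FROM books a
INNER JOIN authors b ON a.author_id = b.id

Result:
title          | author
---------------+-------
The Last Train | Lopez 
Paper Boats    | Young 
Stone Bridges  | Lopez 
Quiet Streets  | Young 


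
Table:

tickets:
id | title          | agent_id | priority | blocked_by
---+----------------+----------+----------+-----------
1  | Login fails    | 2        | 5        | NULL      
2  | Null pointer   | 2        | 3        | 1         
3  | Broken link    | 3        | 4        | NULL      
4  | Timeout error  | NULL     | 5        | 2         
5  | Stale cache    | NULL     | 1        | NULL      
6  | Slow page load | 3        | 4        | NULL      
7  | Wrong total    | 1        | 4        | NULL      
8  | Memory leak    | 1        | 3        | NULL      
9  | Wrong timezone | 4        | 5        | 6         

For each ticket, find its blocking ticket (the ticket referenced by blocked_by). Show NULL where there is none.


This is a self-join: tickets is joined to a second copy of itself, matching each row's blocked_by to another row's id. Use LEFT JOIN so rows with blocked_by=NULL are kept.
  - ticket 1 (Login fails): blocked_by=NULL -> NULL
  - ticket 2 (Null pointer): blocked_by=1 -> Login fails
  - ticket 3 (Broken link): blocked_by=NULL -> NULL
  - ticket 4 (Timeout error): blocked_by=2 -> Null pointer
  - ticket 5 (Stale cache): blocked_by=NULL -> NULL
  - ticket 6 (Slow page load): blocked_by=NULL -> NULL
  - ticket 7 (Wrong total): blocked_by=NULL -> NULL
  - ticket 8 (Memory leak): blocked_by=NULL -> NULL
  - ticket 9 (Wrong timezone): blocked_by=6 -> Slow page load

SQL:
SELECT a.title AS item, b.title AS blocked_by
FROM tickets a
LEFT JOIN tickets b ON a.blocked_by = b.id

Result:
item           | blocked_by    
---------------+---------------
Login fails    | NULL          
Null pointer   | Login fails   
Broken link    | NULL          
Timeout error  | Null pointer  
Stale cache    | NULL          
Slow page load | NULL          
Wrong total    | NULL          
Memory leak    | NULL          
Wrong timezone | Slow page load


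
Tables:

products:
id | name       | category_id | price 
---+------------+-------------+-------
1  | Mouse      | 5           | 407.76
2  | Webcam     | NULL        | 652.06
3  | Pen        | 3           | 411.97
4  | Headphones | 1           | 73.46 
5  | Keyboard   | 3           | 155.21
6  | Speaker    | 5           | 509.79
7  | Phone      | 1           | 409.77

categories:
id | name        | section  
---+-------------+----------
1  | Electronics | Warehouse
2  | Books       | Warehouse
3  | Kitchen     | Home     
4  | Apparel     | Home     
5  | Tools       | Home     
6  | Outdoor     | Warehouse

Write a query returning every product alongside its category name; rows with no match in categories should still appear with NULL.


LEFT JOIN keeps every row from products (the left table); where category_id has no match in categories, the category columns become NULL. Walk through each product:
  - product 1 (Mouse): category_id=5 -> matches Tools
  - product 2 (Webcam): category_id=NULL, no match -> kept with NULL
  - product 3 (Pen): category_id=3 -> matches Kitchen
  - product 4 (Headphones): category_id=1 -> matches Electronics
  - product 5 (Keyboard): category_id=3 -> matches Kitchen
  - product 6 (Speaker): category_id=5 -> matches Tools
  - product 7 (Phone): category_id=1 -> matches Electronics
All 7 rows appear; 1 has NULL category.

SQL:
SELECT a.name, b.name AS category
FROM products a
LEFT JOIN categories b ON a.category_id = b.id

Result:
name       | category   
-----------+------------
Mouse      | Tools      
Webcam     | NULL       
Pen        | Kitchen    
Headphones | Electronics
Keyboard   | Kitchen    
Speaker    | Tools      
Phone      | Electronics


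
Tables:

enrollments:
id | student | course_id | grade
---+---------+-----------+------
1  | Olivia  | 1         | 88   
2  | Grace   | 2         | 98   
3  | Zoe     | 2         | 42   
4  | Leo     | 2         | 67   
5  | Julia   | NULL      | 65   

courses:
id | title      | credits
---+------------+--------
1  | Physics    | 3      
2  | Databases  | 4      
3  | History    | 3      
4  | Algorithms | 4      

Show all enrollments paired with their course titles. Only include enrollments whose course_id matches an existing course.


INNER JOIN keeps only enrollments rows whose course_id matches an id in courses. Walk through each enrollment:
  - enrollment 1 (Olivia): course_id=1 -> matches Physics
  - enrollment 2 (Grace): course_id=2 -> matches Databases
  - enrollment 3 (Zoe): course_id=2 -> matches Databases
  - enrollment 4 (Leo): course_id=2 -> matches Databases
  - enrollment 5 (Julia): course_id=NULL, no match -> dropped
So 1 of 5 rows is dropped.

SQL:
SELECT a.student, b.title AS course
FROM enrollments a
INNER JOIN courses b ON a.course_id = b.id

Result:
student | course   
--------+----------
Olivia  | Physics  
Grace   | Databases
Zoe     | Databases
Leo     | Databases


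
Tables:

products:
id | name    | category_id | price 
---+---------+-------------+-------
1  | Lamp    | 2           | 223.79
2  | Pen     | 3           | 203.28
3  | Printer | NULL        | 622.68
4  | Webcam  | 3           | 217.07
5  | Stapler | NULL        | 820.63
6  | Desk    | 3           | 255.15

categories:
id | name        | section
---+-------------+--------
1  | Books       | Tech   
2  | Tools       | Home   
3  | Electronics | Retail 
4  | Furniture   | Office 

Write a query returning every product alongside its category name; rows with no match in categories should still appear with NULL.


LEFT JOIN keeps every row from products (the left table); where category_id has no match in categories, the category columns become NULL. Walk through each product:
  - product 1 (Lamp): category_id=2 -> matches Tools
  - product 2 (Pen): category_id=3 -> matches Electronics
  - product 3 (Printer): category_id=NULL, no match -> kept with NULL
  - product 4 (Webcam): category_id=3 -> matches Electronics
  - product 5 (Stapler): category_id=NULL, no match -> kept with NULL
  - product 6 (Desk): category_id=3 -> matches Electronics
All 6 rows appear; 2 have NULL category.

SQL:
SELECT a.name, b.name AS category
FROM products a
LEFT JOIN categories b ON a.category_id = b.id

Result:
name    | category   
--------+------------
Lamp    | Tools      
Pen     | Electronics
Printer | NULL       
Webcam  | Electronics
Stapler | NULL       
Desk    | Electronics


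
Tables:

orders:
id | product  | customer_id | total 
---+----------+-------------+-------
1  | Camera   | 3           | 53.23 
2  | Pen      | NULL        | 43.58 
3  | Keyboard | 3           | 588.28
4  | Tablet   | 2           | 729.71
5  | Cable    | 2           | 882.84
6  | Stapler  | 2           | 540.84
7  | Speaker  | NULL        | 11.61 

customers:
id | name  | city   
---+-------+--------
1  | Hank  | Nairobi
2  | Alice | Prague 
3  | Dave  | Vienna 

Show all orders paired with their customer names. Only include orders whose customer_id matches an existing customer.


INNER JOIN keeps only orders rows whose customer_id matches an id in customers. Walk through each order:
  - order 1 (Camera): customer_id=3 -> matches Dave
  - order 2 (Pen): customer_id=NULL, no match -> dropped
  - order 3 (Keyboard): customer_id=3 -> matches Dave
  - order 4 (Tablet): customer_id=2 -> matches Alice
  - order 5 (Cable): customer_id=2 -> matches Alice
  - order 6 (Stapler): customer_id=2 -> matches Alice
  - order 7 (Speaker): customer_id=NULL, no match -> dropped
So 2 of 7 rows are dropped.

SQL:
SELECT a.product, b.name AS customer
FROM orders a
INNER JOIN customers b ON a.customer_id = b.id

Result:
product  | customer
---------+---------
Camera   | Dave    
Keyboard | Dave    
Tablet   | Alice   
Cable    | Alice   
Stapler  | Alice   


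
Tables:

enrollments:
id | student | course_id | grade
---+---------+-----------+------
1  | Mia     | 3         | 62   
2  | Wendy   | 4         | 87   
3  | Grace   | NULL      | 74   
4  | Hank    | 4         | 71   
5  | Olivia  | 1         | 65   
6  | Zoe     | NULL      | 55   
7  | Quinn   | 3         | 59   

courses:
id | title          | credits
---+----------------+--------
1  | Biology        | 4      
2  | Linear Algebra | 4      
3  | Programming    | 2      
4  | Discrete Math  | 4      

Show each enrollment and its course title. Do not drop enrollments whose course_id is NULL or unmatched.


LEFT JOIN keeps every row from enrollments (the left table); where course_id has no match in courses, the course columns become NULL. Walk through each enrollment:
  - enrollment 1 (Mia): course_id=3 -> matches Programming
  - enrollment 2 (Wendy): course_id=4 -> matches Discrete Math
  - enrollment 3 (Grace): course_id=NULL, no match -> kept with NULL
  - enrollment 4 (Hank): course_id=4 -> matches Discrete Math
  - enrollment 5 (Olivia): course_id=1 -> matches Biology
  - enrollment 6 (Zoe): course_id=NULL, no match -> kept with NULL
  - enrollment 7 (Quinn): course_id=3 -> matches Programming
All 7 rows appear; 2 have NULL course.

SQL:
SELECT a.student, b.title AS course
FROM enrollments a
LEFT JOIN courses b ON a.course_id = b.id

Result:
student | course       
--------+--------------
Mia     | Programming  
Wendy   | Discrete Math
Grace   | NULL         
Hank    | Discrete Math
Olivia  | Biology      
Zoe     | NULL         
Quinn   | Programming  


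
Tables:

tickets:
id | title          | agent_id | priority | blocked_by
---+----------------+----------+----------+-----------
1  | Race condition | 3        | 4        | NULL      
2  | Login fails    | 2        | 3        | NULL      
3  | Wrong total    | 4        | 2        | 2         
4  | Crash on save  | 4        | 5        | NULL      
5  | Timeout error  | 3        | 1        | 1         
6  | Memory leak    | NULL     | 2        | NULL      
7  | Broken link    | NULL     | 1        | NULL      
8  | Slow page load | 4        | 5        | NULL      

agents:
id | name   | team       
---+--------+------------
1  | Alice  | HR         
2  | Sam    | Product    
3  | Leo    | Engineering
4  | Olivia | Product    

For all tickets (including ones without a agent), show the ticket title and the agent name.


LEFT JOIN keeps every row from tickets (the left table); where agent_id has no match in agents, the agent columns become NULL. Walk through each ticket:
  - ticket 1 (Race condition): agent_id=3 -> matches Leo
  - ticket 2 (Login fails): agent_id=2 -> matches Sam
  - ticket 3 (Wrong total): agent_id=4 -> matches Olivia
  - ticket 4 (Crash on save): agent_id=4 -> matches Olivia
  - ticket 5 (Timeout error): agent_id=3 -> matches Leo
  - ticket 6 (Memory leak): agent_id=NULL, no match -> kept with NULL
  - ticket 7 (Broken link): agent_id=NULL, no match -> kept with NULL
  - ticket 8 (Slow page load): agent_id=4 -> matches Olivia
All 8 rows appear; 2 have NULL agent.

SQL:
SELECT a.title, b.name AS agent
FROM tickets a
LEFT JOIN agents b ON a.agent_id = b.id

Result:
title          | agent 
---------------+-------
Race condition | Leo   
Login fails    | Sam   
Wrong total    | Olivia
Crash on save  | Olivia
Timeout error  | Leo   
Memory leak    | NULL  
Broken link    | NULL  
Slow page load | Olivia


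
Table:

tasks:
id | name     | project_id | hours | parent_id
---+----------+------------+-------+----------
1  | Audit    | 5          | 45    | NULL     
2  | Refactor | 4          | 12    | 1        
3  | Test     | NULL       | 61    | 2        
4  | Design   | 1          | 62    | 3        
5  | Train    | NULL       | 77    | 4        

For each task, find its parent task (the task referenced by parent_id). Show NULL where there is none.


This is a self-join: tasks is joined to a second copy of itself, matching each row's parent_id to another row's id. Use LEFT JOIN so rows with parent_id=NULL are kept.
  - task 1 (Audit): parent_id=NULL -> NULL
  - task 2 (Refactor): parent_id=1 -> Audit
  - task 3 (Test): parent_id=2 -> Refactor
  - task 4 (Design): parent_id=3 -> Test
  - task 5 (Train): parent_id=4 -> Design

SQL:
SELECT a.name AS item, b.name AS parent
FROM tasks a
LEFT JOIN tasks b ON a.parent_id = b.id

Result:
item     | parent  
---------+---------
Audit    | NULL    
Refactor | Audit   
Test     | Refactor
Design   | Test    
Train    | Design  


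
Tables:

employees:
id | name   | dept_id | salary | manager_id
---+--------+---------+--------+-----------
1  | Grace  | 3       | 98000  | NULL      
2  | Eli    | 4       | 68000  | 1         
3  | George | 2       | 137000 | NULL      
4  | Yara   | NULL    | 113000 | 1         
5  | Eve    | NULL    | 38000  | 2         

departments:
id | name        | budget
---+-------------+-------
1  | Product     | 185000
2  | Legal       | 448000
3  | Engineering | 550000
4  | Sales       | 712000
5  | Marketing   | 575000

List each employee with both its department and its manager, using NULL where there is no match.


Two LEFT JOINs from the same base table employees: one to departments via dept_id, one to employees itself via manager_id. Both are LEFT so every employee is preserved.
Match against departments:
  - employee 1 (Grace): dept_id=3 -> matches Engineering
  - employee 2 (Eli): dept_id=4 -> matches Sales
  - employee 3 (George): dept_id=2 -> matches Legal
  - employee 4 (Yara): dept_id=NULL, no match -> kept with NULL
  - employee 5 (Eve): dept_id=NULL, no match -> kept with NULL
Match against employees (self):
  - employee 1 (Grace): manager_id=NULL -> NULL
  - employee 2 (Eli): manager_id=1 -> Grace
  - employee 3 (George): manager_id=NULL -> NULL
  - employee 4 (Yara): manager_id=1 -> Grace
  - employee 5 (Eve): manager_id=2 -> Eli

SQL:
SELECT a.name, b.name AS department, c.name AS manager
FROM employees a
LEFT JOIN departments b ON a.dept_id = b.id
LEFT JOIN employees c ON a.manager_id = c.id

Result:
name   | department  | manager
-------+-------------+--------
Grace  | Engineering | NULL   
Eli    | Sales       | Grace  
George | Legal       | NULL   
Yara   | NULL        | Grace  
Eve    | NULL        | Eli    


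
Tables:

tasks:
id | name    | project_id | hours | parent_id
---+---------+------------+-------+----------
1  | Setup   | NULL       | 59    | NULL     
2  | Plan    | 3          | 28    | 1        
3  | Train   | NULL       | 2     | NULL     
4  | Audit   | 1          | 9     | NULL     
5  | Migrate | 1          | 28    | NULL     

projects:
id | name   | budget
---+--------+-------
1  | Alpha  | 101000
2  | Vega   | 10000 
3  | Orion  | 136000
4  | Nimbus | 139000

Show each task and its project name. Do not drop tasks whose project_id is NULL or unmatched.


LEFT JOIN keeps every row from tasks (the left table); where project_id has no match in projects, the project columns become NULL. Walk through each task:
  - task 1 (Setup): project_id=NULL, no match -> kept with NULL
  - task 2 (Plan): project_id=3 -> matches Orion
  - task 3 (Train): project_id=NULL, no match -> kept with NULL
  - task 4 (Audit): project_id=1 -> matches Alpha
  - task 5 (Migrate): project_id=1 -> matches Alpha
All 5 rows appear; 2 have NULL project.

SQL:
SELECT a.name, b.name AS project
FROM tasks a
LEFT JOIN projects b ON a.project_id = b.id

Result:
name    | project
--------+--------
Setup   | NULL   
Plan    | Orion  
Train   | NULL   
Audit   | Alpha  
Migrate | Alpha  


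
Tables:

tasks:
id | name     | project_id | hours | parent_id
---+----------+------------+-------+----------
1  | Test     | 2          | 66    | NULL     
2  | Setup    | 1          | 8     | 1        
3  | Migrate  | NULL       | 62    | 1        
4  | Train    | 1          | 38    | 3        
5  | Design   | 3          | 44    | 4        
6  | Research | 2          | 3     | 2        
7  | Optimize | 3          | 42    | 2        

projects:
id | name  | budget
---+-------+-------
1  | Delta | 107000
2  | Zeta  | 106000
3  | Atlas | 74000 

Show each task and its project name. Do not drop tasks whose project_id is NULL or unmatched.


LEFT JOIN keeps every row from tasks (the left table); where project_id has no match in projects, the project columns become NULL. Walk through each task:
  - task 1 (Test): project_id=2 -> matches Zeta
  - task 2 (Setup): project_id=1 -> matches Delta
  - task 3 (Migrate): project_id=NULL, no match -> kept with NULL
  - task 4 (Train): project_id=1 -> matches Delta
  - task 5 (Design): project_id=3 -> matches Atlas
  - task 6 (Research): project_id=2 -> matches Zeta
  - task 7 (Optimize): project_id=3 -> matches Atlas
All 7 rows appear; 1 has NULL project.

SQL:
SELECT a.name, b.name AS project
FROM tasks a
LEFT JOIN projects b ON a.project_id = b.id

Result:
name     | project
---------+--------
Test     | Zeta   
Setup    | Delta  
Migrate  | NULL   
Train    | Delta  
Design   | Atlas  
Research | Zeta   
Optimize | Atlas  


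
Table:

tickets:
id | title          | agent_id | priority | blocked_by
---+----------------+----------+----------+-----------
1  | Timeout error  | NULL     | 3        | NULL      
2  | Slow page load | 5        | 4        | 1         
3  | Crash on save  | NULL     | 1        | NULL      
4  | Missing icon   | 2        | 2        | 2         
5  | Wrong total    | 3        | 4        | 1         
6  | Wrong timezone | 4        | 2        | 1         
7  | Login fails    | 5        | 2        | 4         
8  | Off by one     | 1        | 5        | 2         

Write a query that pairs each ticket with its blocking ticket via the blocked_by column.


This is a self-join: tickets is joined to a second copy of itself, matching each row's blocked_by to another row's id. Use LEFT JOIN so rows with blocked_by=NULL are kept.
  - ticket 1 (Timeout error): blocked_by=NULL -> NULL
  - ticket 2 (Slow page load): blocked_by=1 -> Timeout error
  - ticket 3 (Crash on save): blocked_by=NULL -> NULL
  - ticket 4 (Missing icon): blocked_by=2 -> Slow page load
  - ticket 5 (Wrong total): blocked_by=1 -> Timeout error
  - ticket 6 (Wrong timezone): blocked_by=1 -> Timeout error
  - ticket 7 (Login fails): blocked_by=4 -> Missing icon
  - ticket 8 (Off by one): blocked_by=2 -> Slow page load

SQL:
SELECT a.title AS item, b.title AS blocked_by
FROM tickets a
LEFT JOIN tickets b ON a.blocked_by = b.id

Result:
item           | blocked_by    
---------------+---------------
Timeout error  | NULL          
Slow page load | Timeout error 
Crash on save  | NULL          
Missing icon   | Slow page load
Wrong total    | Timeout error 
Wrong timezone | Timeout error 
Login fails    | Missing icon  
Off by one     | Slow page load


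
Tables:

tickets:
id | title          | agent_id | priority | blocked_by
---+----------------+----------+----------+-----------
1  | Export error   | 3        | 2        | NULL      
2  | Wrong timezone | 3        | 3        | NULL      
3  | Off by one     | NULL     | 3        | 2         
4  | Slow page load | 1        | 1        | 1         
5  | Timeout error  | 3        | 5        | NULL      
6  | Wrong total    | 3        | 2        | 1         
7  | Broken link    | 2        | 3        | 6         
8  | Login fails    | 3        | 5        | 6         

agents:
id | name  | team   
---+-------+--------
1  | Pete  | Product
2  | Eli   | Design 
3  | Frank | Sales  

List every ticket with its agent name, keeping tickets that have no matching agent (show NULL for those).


LEFT JOIN keeps every row from tickets (the left table); where agent_id has no match in agents, the agent columns become NULL. Walk through each ticket:
  - ticket 1 (Export error): agent_id=3 -> matches Frank
  - ticket 2 (Wrong timezone): agent_id=3 -> matches Frank
  - ticket 3 (Off by one): agent_id=NULL, no match -> kept with NULL
  - ticket 4 (Slow page load): agent_id=1 -> matches Pete
  - ticket 5 (Timeout error): agent_id=3 -> matches Frank
  - ticket 6 (Wrong total): agent_id=3 -> matches Frank
  - ticket 7 (Broken link): agent_id=2 -> matches Eli
  - ticket 8 (Login fails): agent_id=3 -> matches Frank
All 8 rows appear; 1 has NULL agent.

SQL:
SELECT a.title, b.name AS agent
FROM tickets a
LEFT JOIN agents b ON a.agent_id = b.id

Result:
title          | agent
---------------+------
Export error   | Frank
Wrong timezone | Frank
Off by one     | NULL 
Slow page load | Pete 
Timeout error  | Frank
Wrong total    | Frank
Broken link    | Eli  
Login fails    | Frank


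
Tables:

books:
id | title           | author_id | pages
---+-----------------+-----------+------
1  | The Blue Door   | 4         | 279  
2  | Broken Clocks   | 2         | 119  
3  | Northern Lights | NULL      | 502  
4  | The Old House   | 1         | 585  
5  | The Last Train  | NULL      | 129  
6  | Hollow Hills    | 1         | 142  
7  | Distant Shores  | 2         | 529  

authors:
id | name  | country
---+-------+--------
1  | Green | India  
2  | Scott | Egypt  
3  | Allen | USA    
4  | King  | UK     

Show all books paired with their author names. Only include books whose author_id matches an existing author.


INNER JOIN keeps only books rows whose author_id matches an id in authors. Walk through each book:
  - book 1 (The Blue Door): author_id=4 -> matches King
  - book 2 (Broken Clocks): author_id=2 -> matches Scott
  - book 3 (Northern Lights): author_id=NULL, no match -> dropped
  - book 4 (The Old House): author_id=1 -> matches Green
  - book 5 (The Last Train): author_id=NULL, no match -> dropped
  - book 6 (Hollow Hills): author_id=1 -> matches Green
  - book 7 (Distant Shores): author_id=2 -> matches Scott
So 2 of 7 rows are dropped.

SQL:
SELECT a.title, b.name AS author
FROM books a
INNER JOIN authors b ON a.author_id = b.id

Result:
title          | author
---------------+-------
The Blue Door  | King  
Broken Clocks  | Scott 
The Old House  | Green 
Hollow Hills   | Green 
Distant Shores | Scott 


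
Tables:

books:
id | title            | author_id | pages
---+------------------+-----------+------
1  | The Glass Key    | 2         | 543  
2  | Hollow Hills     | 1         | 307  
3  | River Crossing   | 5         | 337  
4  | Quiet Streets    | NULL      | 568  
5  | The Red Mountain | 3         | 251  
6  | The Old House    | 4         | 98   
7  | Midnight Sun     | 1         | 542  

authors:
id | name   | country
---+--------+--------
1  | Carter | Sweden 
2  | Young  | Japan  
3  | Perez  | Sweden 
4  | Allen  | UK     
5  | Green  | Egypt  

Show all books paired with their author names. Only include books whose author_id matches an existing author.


INNER JOIN keeps only books rows whose author_id matches an id in authors. Walk through each book:
  - book 1 (The Glass Key): author_id=2 -> matches Young
  - book 2 (Hollow Hills): author_id=1 -> matches Carter
  - book 3 (River Crossing): author_id=5 -> matches Green
  - book 4 (Quiet Streets): author_id=NULL, no match -> dropped
  - book 5 (The Red Mountain): author_id=3 -> matches Perez
  - book 6 (The Old House): author_id=4 -> matches Allen
  - book 7 (Midnight Sun): author_id=1 -> matches Carter
So 1 of 7 rows is dropped.

SQL:
SELECT a.title, b.name AS author
FROM books a
INNER JOIN authors b ON a.author_id = b.id

Result:
title            | author
-----------------+-------
The Glass Key    | Young 
Hollow Hills     | Carter
River Crossing   | Green 
The Red Mountain | Perez 
The Old House    | Allen 
Midnight Sun     | Carter


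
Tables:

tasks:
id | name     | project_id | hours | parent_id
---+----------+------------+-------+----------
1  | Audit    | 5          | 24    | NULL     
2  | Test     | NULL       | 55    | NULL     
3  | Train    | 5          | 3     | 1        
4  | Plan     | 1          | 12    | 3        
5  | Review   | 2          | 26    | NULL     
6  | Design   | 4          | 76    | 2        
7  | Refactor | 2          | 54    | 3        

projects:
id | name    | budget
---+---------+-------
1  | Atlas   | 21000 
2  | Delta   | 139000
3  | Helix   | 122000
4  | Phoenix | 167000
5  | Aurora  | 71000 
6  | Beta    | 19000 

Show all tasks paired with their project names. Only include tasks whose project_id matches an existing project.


INNER JOIN keeps only tasks rows whose project_id matches an id in projects. Walk through each task:
  - task 1 (Audit): project_id=5 -> matches Aurora
  - task 2 (Test): project_id=NULL, no match -> dropped
  - task 3 (Train): project_id=5 -> matches Aurora
  - task 4 (Plan): project_id=1 -> matches Atlas
  - task 5 (Review): project_id=2 -> matches Delta
  - task 6 (Design): project_id=4 -> matches Phoenix
  - task 7 (Refactor): project_id=2 -> matches Delta
So 1 of 7 rows is dropped.

SQL:
SELECT a.name, b.name AS project
FROM tasks a
INNER JOIN projects b ON a.project_id = b.id

Result:
name     | project
---------+--------
Audit    | Aurora 
Train    | Aurora 
Plan     | Atlas  
Review   | Delta  
Design   | Phoenix
Refactor | Delta  


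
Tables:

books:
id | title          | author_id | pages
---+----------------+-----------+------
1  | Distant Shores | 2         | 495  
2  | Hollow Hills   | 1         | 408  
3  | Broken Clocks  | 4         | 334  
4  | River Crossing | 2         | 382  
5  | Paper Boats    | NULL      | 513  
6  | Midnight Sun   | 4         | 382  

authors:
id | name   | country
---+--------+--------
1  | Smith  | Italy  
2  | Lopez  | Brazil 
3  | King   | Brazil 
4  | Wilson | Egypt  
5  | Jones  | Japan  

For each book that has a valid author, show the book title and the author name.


INNER JOIN keeps only books rows whose author_id matches an id in authors. Walk through each book:
  - book 1 (Distant Shores): author_id=2 -> matches Lopez
  - book 2 (Hollow Hills): author_id=1 -> matches Smith
  - book 3 (Broken Clocks): author_id=4 -> matches Wilson
  - book 4 (River Crossing): author_id=2 -> matches Lopez
  - book 5 (Paper Boats): author_id=NULL, no match -> dropped
  - book 6 (Midnight Sun): author_id=4 -> matches Wilson
So 1 of 6 rows is dropped.

SQL:
SELECT a.title, b.name AS author
FROM books a
INNER JOIN authors b ON a.author_id = b.id

Result:
title          | author
---------------+-------
Distant Shores | Lopez 
Hollow Hills   | Smith 
Broken Clocks  | Wilson
River Crossing | Lopez 
Midnight Sun   | Wilson


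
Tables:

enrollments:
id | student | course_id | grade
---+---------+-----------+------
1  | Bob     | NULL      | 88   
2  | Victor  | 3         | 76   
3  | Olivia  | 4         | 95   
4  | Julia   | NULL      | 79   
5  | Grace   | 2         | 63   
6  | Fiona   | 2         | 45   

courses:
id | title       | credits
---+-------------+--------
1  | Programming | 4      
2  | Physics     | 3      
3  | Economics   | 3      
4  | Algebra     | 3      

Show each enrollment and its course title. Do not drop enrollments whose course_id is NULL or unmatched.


LEFT JOIN keeps every row from enrollments (the left table); where course_id has no match in courses, the course columns become NULL. Walk through each enrollment:
  - enrollment 1 (Bob): course_id=NULL, no match -> kept with NULL
  - enrollment 2 (Victor): course_id=3 -> matches Economics
  - enrollment 3 (Olivia): course_id=4 -> matches Algebra
  - enrollment 4 (Julia): course_id=NULL, no match -> kept with NULL
  - enrollment 5 (Grace): course_id=2 -> matches Physics
  - enrollment 6 (Fiona): course_id=2 -> matches Physics
All 6 rows appear; 2 have NULL course.

SQL:
SELECT a.student, b.title AS course
FROM enrollments a
LEFT JOIN courses b ON a.course_id = b.id

Result:
student | course   
--------+----------
Bob     | NULL     
Victor  | Economics
Olivia  | Algebra  
Julia   | NULL     
Grace   | Physics  
Fiona   | Physics  


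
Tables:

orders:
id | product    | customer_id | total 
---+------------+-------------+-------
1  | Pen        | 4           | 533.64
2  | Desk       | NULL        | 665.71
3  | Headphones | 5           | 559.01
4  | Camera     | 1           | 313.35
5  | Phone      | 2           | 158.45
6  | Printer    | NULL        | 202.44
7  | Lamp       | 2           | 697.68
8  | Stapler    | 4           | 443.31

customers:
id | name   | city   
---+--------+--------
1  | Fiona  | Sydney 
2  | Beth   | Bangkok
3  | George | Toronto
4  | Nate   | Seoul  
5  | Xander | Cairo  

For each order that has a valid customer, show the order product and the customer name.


INNER JOIN keeps only orders rows whose customer_id matches an id in customers. Walk through each order:
  - order 1 (Pen): customer_id=4 -> matches Nate
  - order 2 (Desk): customer_id=NULL, no match -> dropped
  - order 3 (Headphones): customer_id=5 -> matches Xander
  - order 4 (Camera): customer_id=1 -> matches Fiona
  - order 5 (Phone): customer_id=2 -> matches Beth
  - order 6 (Printer): customer_id=NULL, no match -> dropped
  - order 7 (Lamp): customer_id=2 -> matches Beth
  - order 8 (Stapler): customer_id=4 -> matches Nate
So 2 of 8 rows are dropped.

SQL:
SELECT a.product, b.name AS customer
FROM orders a
INNER JOIN customers b ON a.customer_id = b.id

Result:
product    | customer
-----------+---------
Pen        | Nate    
Headphones | Xander  
Camera     | Fiona   
Phone      | Beth    
Lamp       | Beth    
Stapler    | Nate    


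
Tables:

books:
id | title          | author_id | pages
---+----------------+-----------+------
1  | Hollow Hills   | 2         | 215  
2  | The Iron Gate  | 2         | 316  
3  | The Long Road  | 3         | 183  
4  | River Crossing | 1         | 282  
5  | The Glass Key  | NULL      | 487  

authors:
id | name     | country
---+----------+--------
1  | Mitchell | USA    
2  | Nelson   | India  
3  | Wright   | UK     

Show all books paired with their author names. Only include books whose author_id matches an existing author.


INNER JOIN keeps only books rows whose author_id matches an id in authors. Walk through each book:
  - book 1 (Hollow Hills): author_id=2 -> matches Nelson
  - book 2 (The Iron Gate): author_id=2 -> matches Nelson
  - book 3 (The Long Road): author_id=3 -> matches Wright
  - book 4 (River Crossing): author_id=1 -> matches Mitchell
  - book 5 (The Glass Key): author_id=NULL, no match -> dropped
So 1 of 5 rows is dropped.

SQL:
SELECT a.title, b.name AS author
FROM books a
INNER JOIN authors b ON a.author_id = b.id

Result:
title          | author  
---------------+---------
Hollow Hills   | Nelson  
The Iron Gate  | Nelson  
The Long Road  | Wright  
River Crossing | Mitchell
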